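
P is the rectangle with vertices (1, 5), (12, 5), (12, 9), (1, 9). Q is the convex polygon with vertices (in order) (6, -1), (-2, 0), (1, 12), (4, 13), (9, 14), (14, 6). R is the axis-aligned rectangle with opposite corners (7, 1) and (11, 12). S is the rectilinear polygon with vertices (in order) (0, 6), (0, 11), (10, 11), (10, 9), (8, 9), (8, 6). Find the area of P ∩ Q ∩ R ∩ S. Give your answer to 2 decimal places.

3.00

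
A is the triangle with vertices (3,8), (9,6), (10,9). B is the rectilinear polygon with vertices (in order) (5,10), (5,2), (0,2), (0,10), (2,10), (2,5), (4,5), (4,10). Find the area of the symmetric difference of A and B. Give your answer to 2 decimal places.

|A| = 10, |B| = 30, |A∩B| = 0.7143.
|A △ B| = |A| + |B| − 2·|A∩B| = 10 + 30 − 1.4286 = 38.57.

38.57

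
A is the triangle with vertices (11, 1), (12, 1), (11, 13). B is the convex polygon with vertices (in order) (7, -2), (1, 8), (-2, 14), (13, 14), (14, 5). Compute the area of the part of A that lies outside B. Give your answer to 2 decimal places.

|A| = 6, |A∩B| = 4.6538.
|A ∖ B| = |A| − |A∩B| = 6 − 4.6538 = 1.35.

1.35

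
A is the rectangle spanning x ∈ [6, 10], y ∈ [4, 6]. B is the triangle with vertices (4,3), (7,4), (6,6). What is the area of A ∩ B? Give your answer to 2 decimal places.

1.00

The intersection is the polygon with vertices (6,4), (6,6), (7,4).
By the shoelace formula its area is 1.00.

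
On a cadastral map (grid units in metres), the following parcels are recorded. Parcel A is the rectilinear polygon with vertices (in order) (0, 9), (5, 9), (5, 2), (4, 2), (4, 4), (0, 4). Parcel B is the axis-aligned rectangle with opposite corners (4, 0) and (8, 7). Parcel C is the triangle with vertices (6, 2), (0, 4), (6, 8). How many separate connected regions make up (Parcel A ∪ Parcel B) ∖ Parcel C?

(Parcel A ∪ Parcel B) ∖ Parcel C splits into 2 disjoint pieces (area 16.6667, area 18.6667).

2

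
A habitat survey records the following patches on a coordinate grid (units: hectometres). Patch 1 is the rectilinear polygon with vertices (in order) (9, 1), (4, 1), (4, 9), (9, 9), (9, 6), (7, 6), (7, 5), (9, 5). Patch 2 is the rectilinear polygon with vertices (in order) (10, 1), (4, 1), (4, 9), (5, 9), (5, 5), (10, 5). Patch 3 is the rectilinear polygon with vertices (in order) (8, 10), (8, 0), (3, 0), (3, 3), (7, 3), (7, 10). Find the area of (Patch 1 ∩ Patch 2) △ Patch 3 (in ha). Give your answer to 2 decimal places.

26.00

|Patch 1 ∩ Patch 2| = 24.
|(Patch 1 ∩ Patch 2) ∩ Patch 3| = 10.
|(Patch 1 ∩ Patch 2) △ Patch 3| = 24 + 22 − 20 = 26.00.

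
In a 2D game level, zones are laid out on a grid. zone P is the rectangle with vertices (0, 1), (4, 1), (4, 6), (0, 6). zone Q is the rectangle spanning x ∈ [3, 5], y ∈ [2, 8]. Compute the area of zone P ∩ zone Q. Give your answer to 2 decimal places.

|zone P∩zone Q|: x∈[3,4], y∈[2,6] → 1·4 = 4.

4.00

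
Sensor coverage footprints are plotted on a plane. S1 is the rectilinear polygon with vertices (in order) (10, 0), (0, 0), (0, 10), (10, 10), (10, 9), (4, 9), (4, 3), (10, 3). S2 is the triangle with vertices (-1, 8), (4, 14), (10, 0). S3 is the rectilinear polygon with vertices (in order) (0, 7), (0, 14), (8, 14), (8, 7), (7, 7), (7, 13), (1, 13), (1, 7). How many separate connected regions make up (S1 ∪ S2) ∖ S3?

3

(S1 ∪ S2) ∖ S3 splits into 3 disjoint pieces (area 86.6906, area 0.9636, area 2).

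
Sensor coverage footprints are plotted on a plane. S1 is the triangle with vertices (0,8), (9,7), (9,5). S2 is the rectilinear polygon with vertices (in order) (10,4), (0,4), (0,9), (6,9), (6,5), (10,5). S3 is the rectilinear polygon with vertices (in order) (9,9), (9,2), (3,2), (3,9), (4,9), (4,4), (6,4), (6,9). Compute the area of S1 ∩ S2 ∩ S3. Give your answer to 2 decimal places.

0.78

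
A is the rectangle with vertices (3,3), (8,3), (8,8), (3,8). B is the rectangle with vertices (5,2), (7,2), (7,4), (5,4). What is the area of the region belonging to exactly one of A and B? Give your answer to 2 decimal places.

25.00

|A∩B|: x∈[5,7], y∈[3,4] → 2·1 = 2.
|A △ B| = |A| + |B| − 2·|A∩B| = 25 + 4 − 4 = 25.00.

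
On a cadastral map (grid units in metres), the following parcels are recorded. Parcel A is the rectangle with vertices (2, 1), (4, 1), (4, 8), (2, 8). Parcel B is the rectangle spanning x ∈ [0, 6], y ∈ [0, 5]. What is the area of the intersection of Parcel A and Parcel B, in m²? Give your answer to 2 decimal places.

8.00

|Parcel A∩Parcel B|: x∈[2,4], y∈[1,5] → 2·4 = 8.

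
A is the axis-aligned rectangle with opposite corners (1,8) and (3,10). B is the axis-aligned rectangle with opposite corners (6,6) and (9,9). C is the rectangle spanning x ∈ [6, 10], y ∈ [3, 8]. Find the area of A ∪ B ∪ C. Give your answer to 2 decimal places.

27.00

By inclusion–exclusion:
Individual areas: |A| = 4, |B| = 9, |C| = 20.
|A∩B| = 0 (no overlap).
|A∩C| = 0 (no overlap).
|B∩C|: x∈[6,9], y∈[6,8] → 3·2 = 6.
|A∩B∩C| = 0.
|A ∪ B ∪ C| = 33 − 6 + 0 = 27.00.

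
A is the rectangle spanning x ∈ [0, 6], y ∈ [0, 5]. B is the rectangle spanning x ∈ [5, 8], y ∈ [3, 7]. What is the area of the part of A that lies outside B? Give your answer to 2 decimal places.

28.00

|A∩B|: x∈[5,6], y∈[3,5] → 1·2 = 2.
|A| = 30.
|A ∖ B| = |A| − |A∩B| = 30 − 2 = 28.00.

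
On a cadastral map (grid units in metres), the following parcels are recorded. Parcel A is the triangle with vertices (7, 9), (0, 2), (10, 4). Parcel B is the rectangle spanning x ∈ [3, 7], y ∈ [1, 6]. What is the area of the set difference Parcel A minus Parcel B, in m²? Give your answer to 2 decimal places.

16.50

|Parcel A| = 28, |Parcel A∩Parcel B| = 11.5.
|Parcel A ∖ Parcel B| = |Parcel A| − |Parcel A∩Parcel B| = 28 − 11.5 = 16.50.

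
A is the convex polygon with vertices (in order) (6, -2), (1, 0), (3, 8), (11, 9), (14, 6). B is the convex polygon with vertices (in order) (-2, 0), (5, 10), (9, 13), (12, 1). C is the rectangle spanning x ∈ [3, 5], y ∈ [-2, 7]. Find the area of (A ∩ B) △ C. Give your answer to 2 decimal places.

|A ∩ B| = 66.0171.
|(A ∩ B) ∩ C| = 13.1429.
|(A ∩ B) △ C| = 66.0171 + 18 − 26.2857 = 57.73.

57.73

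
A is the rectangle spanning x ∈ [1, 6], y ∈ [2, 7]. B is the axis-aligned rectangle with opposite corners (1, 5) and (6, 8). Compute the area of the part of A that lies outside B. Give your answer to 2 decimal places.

15.00

|A∩B|: x∈[1,6], y∈[5,7] → 5·2 = 10.
|A| = 25.
|A ∖ B| = |A| − |A∩B| = 25 − 10 = 15.00.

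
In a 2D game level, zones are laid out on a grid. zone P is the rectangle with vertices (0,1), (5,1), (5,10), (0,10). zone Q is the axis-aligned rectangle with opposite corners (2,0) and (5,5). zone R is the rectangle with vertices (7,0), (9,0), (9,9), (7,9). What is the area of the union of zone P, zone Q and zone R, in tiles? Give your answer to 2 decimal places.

66.00

By inclusion–exclusion:
Individual areas: |zone P| = 45, |zone Q| = 15, |zone R| = 18.
|zone P∩zone Q|: x∈[2,5], y∈[1,5] → 3·4 = 12.
|zone P∩zone R| = 0 (no overlap).
|zone Q∩zone R| = 0 (no overlap).
|zone P∩zone Q∩zone R| = 0.
|zone P ∪ zone Q ∪ zone R| = 78 − 12 + 0 = 66.00.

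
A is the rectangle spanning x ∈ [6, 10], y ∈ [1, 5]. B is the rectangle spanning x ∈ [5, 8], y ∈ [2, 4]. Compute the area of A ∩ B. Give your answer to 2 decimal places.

4.00

|A∩B|: x∈[6,8], y∈[2,4] → 2·2 = 4.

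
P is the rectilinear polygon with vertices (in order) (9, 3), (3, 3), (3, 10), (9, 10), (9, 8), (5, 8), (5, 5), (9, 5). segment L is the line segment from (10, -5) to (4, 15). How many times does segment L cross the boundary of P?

4

The segment meets the boundary at (5.5,10), (6.1,8), (7,5), (7.6,3).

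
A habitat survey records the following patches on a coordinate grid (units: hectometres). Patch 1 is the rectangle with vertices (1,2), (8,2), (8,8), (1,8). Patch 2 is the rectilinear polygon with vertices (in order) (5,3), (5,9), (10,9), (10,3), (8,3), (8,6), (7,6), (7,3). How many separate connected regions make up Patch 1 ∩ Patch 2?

1

Patch 1 ∩ Patch 2 is a single connected region.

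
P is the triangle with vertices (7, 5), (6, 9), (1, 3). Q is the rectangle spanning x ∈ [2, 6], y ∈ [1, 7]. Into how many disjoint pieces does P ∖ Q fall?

2

P ∖ Q splits into 2 disjoint pieces (area 3.8333, area 0.4333).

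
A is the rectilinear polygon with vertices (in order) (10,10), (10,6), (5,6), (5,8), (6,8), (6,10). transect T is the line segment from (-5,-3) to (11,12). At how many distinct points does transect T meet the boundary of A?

2

The segment meets the boundary at (8.867,10), (5,6.375).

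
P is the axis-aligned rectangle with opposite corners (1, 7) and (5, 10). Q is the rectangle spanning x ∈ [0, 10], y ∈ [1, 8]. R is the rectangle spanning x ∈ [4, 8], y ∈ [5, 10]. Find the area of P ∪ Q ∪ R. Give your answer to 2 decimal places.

84.00

By inclusion–exclusion:
Individual areas: |P| = 12, |Q| = 70, |R| = 20.
|P∩Q|: x∈[1,5], y∈[7,8] → 4·1 = 4.
|P∩R|: x∈[4,5], y∈[7,10] → 1·3 = 3.
|Q∩R|: x∈[4,8], y∈[5,8] → 4·3 = 12.
|P∩Q∩R| = 1.
|P ∪ Q ∪ R| = 102 − 19 + 1 = 84.00.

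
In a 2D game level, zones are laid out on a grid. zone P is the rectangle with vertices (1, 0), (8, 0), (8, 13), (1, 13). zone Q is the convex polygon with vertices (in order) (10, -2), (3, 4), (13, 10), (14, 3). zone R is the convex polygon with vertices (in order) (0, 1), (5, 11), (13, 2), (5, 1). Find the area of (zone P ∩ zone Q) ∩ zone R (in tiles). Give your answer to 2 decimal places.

16.81

The region (zone P ∩ zone Q) ∩ zone R is the polygon with vertices (3,4), (8,7), (8,1.375), (6.309,1.164).
By the shoelace formula its area is 16.81.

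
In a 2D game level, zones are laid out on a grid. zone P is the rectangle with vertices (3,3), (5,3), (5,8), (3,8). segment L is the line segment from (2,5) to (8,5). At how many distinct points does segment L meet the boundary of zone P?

The segment meets the boundary at (5,5), (3,5).

2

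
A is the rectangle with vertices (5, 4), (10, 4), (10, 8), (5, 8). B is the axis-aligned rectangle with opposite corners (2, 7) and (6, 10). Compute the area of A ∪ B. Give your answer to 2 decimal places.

31.00

By inclusion–exclusion:
Individual areas: |A| = 20, |B| = 12.
|A∩B|: x∈[5,6], y∈[7,8] → 1·1 = 1.
|A ∪ B| = 32 − 1 = 31.00.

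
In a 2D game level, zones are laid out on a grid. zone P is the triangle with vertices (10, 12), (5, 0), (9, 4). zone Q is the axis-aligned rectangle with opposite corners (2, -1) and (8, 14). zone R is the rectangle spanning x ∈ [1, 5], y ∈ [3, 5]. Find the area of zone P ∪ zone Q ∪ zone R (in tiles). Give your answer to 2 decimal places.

By inclusion–exclusion:
Individual areas: |zone P| = 14, |zone Q| = 90, |zone R| = 8.
|zone P∩zone Q| = 6.3.
|zone P∩zone R| = 0.
|zone Q∩zone R|: x∈[2,5], y∈[3,5] → 3·2 = 6.
|zone P∩zone Q∩zone R| = 0.
|zone P ∪ zone Q ∪ zone R| = 112 − 12.3 + 0 = 99.70.

99.70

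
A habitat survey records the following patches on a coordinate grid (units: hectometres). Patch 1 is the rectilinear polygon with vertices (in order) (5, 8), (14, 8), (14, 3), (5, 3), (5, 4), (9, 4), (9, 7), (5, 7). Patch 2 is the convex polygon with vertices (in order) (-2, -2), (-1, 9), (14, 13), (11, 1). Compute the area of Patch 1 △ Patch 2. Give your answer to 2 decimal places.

139.75

|Patch 1| = 33, |Patch 2| = 154, |Patch 1∩Patch 2| = 23.625.
|Patch 1 △ Patch 2| = |Patch 1| + |Patch 2| − 2·|Patch 1∩Patch 2| = 33 + 154 − 47.25 = 139.75.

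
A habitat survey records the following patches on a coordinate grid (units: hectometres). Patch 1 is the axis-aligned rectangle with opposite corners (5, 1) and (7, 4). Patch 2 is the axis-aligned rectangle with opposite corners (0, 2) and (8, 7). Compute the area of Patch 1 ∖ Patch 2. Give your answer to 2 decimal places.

|Patch 1∩Patch 2|: x∈[5,7], y∈[2,4] → 2·2 = 4.
|Patch 1| = 6.
|Patch 1 ∖ Patch 2| = |Patch 1| − |Patch 1∩Patch 2| = 6 − 4 = 2.00.

2.00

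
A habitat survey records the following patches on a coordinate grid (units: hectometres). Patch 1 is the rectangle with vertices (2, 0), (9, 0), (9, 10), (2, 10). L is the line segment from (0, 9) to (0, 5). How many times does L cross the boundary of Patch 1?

0

The segment lies entirely outside Patch 1 and never meets its boundary.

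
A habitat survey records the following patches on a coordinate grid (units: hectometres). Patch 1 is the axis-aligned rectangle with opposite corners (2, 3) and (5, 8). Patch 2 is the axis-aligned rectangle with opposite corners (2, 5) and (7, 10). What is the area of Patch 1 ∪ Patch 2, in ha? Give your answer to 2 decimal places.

By inclusion–exclusion:
Individual areas: |Patch 1| = 15, |Patch 2| = 25.
|Patch 1∩Patch 2|: x∈[2,5], y∈[5,8] → 3·3 = 9.
|Patch 1 ∪ Patch 2| = 40 − 9 = 31.00.

31.00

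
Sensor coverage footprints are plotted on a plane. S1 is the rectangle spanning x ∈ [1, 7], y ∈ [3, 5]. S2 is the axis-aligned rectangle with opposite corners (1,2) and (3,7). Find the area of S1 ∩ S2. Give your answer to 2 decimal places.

|S1∩S2|: x∈[1,3], y∈[3,5] → 2·2 = 4.

4.00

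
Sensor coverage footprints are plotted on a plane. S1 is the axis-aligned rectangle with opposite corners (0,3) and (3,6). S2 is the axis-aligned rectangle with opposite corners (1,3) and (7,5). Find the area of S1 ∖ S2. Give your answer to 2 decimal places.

5.00

|S1∩S2|: x∈[1,3], y∈[3,5] → 2·2 = 4.
|S1| = 9.
|S1 ∖ S2| = |S1| − |S1∩S2| = 9 − 4 = 5.00.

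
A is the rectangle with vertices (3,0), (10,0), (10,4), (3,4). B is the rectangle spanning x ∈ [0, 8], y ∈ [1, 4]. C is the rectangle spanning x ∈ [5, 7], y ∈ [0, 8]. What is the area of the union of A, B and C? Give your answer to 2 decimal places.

By inclusion–exclusion:
Individual areas: |A| = 28, |B| = 24, |C| = 16.
|A∩B|: x∈[3,8], y∈[1,4] → 5·3 = 15.
|A∩C|: x∈[5,7], y∈[0,4] → 2·4 = 8.
|B∩C|: x∈[5,7], y∈[1,4] → 2·3 = 6.
|A∩B∩C| = 6.
|A ∪ B ∪ C| = 68 − 29 + 6 = 45.00.

45.00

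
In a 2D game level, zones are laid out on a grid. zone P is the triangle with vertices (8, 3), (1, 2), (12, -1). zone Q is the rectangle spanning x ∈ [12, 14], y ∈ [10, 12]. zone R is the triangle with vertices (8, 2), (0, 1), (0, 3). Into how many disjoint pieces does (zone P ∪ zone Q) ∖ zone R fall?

2

(zone P ∪ zone Q) ∖ zone R splits into 2 disjoint pieces (area 12.2667, area 4).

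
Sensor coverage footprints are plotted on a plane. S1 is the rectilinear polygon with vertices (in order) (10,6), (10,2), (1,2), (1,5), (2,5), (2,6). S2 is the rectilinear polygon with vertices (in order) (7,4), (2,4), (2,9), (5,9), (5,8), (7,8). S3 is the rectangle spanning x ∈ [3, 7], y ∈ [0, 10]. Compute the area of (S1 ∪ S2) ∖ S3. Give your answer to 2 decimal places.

|S1 ∪ S2| = 48.
|(S1 ∪ S2) ∩ S3| = 26.
|(S1 ∪ S2) ∖ S3| = 48 − 26 = 22.00.

22.00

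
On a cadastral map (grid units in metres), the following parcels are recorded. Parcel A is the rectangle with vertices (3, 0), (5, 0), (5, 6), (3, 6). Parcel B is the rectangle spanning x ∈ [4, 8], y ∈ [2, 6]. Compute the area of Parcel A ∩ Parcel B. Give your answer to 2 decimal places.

|Parcel A∩Parcel B|: x∈[4,5], y∈[2,6] → 1·4 = 4.

4.00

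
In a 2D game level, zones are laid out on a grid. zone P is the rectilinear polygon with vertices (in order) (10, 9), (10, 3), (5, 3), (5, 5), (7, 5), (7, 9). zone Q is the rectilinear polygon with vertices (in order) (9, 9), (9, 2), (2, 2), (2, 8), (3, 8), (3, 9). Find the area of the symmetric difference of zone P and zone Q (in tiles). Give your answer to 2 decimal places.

38.00

|zone P| = 22, |zone Q| = 48, |zone P∩zone Q| = 16.
|zone P △ zone Q| = |zone P| + |zone Q| − 2·|zone P∩zone Q| = 22 + 48 − 32 = 38.00.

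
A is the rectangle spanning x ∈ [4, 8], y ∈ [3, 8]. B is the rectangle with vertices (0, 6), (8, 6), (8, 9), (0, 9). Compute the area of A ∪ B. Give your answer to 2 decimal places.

36.00

By inclusion–exclusion:
Individual areas: |A| = 20, |B| = 24.
|A∩B|: x∈[4,8], y∈[6,8] → 4·2 = 8.
|A ∪ B| = 44 − 8 = 36.00.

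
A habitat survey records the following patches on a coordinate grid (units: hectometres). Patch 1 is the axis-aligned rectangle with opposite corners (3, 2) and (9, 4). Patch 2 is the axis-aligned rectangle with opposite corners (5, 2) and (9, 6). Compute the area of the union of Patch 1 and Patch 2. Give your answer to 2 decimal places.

20.00

By inclusion–exclusion:
Individual areas: |Patch 1| = 12, |Patch 2| = 16.
|Patch 1∩Patch 2|: x∈[5,9], y∈[2,4] → 4·2 = 8.
|Patch 1 ∪ Patch 2| = 28 − 8 = 20.00.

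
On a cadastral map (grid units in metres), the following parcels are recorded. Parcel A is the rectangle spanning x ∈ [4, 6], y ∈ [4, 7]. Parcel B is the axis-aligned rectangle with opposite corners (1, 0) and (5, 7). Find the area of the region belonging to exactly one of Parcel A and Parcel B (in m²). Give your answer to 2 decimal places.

|Parcel A∩Parcel B|: x∈[4,5], y∈[4,7] → 1·3 = 3.
|Parcel A △ Parcel B| = |Parcel A| + |Parcel B| − 2·|Parcel A∩Parcel B| = 6 + 28 − 6 = 28.00.

28.00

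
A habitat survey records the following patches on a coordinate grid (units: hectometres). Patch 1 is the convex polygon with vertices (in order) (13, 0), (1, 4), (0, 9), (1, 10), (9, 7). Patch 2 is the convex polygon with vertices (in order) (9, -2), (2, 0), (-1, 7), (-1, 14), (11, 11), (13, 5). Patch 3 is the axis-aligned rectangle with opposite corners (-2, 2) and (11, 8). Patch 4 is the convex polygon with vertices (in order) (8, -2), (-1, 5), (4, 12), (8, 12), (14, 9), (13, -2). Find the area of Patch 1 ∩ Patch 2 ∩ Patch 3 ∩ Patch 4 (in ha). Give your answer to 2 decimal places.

The intersection is the polygon with vertices (6.333,8), (9,7), (11,3.5), (11,2), (7,2), (1,4), (0.406,6.969), (1.143,8).
By the shoelace formula its area is 48.28.

48.28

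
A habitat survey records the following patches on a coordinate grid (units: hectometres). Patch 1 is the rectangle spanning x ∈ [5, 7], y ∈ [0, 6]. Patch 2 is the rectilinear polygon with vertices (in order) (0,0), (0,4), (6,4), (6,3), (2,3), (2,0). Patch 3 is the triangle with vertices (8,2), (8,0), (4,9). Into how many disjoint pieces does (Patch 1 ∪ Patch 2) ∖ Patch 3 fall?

(Patch 1 ∪ Patch 2) ∖ Patch 3 splits into 2 disjoint pieces (area 19.875, area 1.4464).

2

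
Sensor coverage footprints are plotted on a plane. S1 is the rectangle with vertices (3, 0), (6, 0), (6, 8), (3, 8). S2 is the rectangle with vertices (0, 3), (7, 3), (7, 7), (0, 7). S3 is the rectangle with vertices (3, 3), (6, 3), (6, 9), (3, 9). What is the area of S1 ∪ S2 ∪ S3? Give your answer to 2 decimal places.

43.00

By inclusion–exclusion:
Individual areas: |S1| = 24, |S2| = 28, |S3| = 18.
|S1∩S2|: x∈[3,6], y∈[3,7] → 3·4 = 12.
|S1∩S3|: x∈[3,6], y∈[3,8] → 3·5 = 15.
|S2∩S3|: x∈[3,6], y∈[3,7] → 3·4 = 12.
|S1∩S2∩S3| = 12.
|S1 ∪ S2 ∪ S3| = 70 − 39 + 12 = 43.00.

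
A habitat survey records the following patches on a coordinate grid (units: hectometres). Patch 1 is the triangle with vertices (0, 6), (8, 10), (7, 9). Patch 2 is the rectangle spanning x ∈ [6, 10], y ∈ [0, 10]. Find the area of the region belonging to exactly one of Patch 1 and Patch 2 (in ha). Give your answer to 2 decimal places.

40.57

|Patch 1| = 2, |Patch 2| = 40, |Patch 1∩Patch 2| = 0.7143.
|Patch 1 △ Patch 2| = |Patch 1| + |Patch 2| − 2·|Patch 1∩Patch 2| = 2 + 40 − 1.4286 = 40.57.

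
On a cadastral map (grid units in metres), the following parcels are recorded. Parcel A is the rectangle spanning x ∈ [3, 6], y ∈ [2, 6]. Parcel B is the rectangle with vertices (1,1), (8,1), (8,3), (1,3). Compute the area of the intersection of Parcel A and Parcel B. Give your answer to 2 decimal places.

|Parcel A∩Parcel B|: x∈[3,6], y∈[2,3] → 3·1 = 3.

3.00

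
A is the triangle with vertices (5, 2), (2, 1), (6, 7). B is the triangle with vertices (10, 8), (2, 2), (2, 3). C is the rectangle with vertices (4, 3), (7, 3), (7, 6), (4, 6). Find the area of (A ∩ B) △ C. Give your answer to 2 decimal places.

|A ∩ B| = 1.1675.
|(A ∩ B) ∩ C| = 1.0008.
|(A ∩ B) △ C| = 1.1675 + 9 − 2.0017 = 8.17.

8.17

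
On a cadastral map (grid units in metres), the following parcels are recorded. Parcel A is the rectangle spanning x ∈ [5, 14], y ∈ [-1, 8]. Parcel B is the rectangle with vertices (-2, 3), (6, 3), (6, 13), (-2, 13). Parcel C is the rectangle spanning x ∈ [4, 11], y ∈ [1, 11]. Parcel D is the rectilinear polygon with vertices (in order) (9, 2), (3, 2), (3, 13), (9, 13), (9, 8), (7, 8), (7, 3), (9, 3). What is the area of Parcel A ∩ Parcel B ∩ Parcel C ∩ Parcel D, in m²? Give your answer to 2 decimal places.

The intersection is the polygon with vertices (6,3), (5,3), (5,8), (6,8).
By the shoelace formula its area is 5.00.

5.00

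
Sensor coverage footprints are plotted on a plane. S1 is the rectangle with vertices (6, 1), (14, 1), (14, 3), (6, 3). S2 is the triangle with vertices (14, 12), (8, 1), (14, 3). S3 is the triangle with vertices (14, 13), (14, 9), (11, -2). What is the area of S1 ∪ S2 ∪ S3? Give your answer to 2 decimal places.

38.58

By inclusion–exclusion:
Individual areas: |S1| = 16, |S2| = 27, |S3| = 6.
|S1∩S2| = 4.9091.
|S1∩S3| = 0.5818.
|S2∩S3| = 5.1564.
|S1∩S2∩S3| = 0.2234.
|S1 ∪ S2 ∪ S3| = 49 − 10.6473 + 0.2234 = 38.58.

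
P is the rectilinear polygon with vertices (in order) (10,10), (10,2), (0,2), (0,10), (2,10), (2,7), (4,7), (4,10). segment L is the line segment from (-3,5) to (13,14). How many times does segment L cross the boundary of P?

The segment meets the boundary at (4,8.938), (2,7.812), (5.889,10), (0,6.688).

4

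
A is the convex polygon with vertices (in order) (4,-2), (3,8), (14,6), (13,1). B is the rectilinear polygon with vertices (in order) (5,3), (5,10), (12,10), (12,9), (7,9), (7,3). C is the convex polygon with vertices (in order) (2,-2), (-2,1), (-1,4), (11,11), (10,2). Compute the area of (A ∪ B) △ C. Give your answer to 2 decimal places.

75.68

|A ∪ B| = 85.0909.
|(A ∪ B) ∩ C| = 48.7053.
|(A ∪ B) △ C| = 85.0909 + 88 − 97.4106 = 75.68.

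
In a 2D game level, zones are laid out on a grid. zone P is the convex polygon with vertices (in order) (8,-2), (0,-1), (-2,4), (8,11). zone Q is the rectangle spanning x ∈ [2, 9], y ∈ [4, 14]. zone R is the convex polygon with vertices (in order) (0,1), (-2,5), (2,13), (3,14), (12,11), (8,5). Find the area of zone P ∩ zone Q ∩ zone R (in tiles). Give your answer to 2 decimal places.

28.40

The intersection is the polygon with vertices (8,5), (6,4), (2,4), (2,6.8), (8,11).
By the shoelace formula its area is 28.40.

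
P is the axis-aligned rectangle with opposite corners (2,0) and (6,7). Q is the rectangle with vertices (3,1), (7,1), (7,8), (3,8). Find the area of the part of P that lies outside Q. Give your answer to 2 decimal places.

10.00

|P∩Q|: x∈[3,6], y∈[1,7] → 3·6 = 18.
|P| = 28.
|P ∖ Q| = |P| − |P∩Q| = 28 − 18 = 10.00.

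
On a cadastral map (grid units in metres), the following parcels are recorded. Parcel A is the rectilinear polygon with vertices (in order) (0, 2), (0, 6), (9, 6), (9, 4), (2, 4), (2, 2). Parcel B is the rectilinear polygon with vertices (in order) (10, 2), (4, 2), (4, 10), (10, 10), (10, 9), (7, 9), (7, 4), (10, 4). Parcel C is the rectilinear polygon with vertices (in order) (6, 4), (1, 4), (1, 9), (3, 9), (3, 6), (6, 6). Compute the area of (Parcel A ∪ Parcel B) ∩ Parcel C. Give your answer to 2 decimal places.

The region (Parcel A ∪ Parcel B) ∩ Parcel C is the polygon with vertices (3,6), (4,6), (6,6), (6,4), (4,4), (2,4), (1,4), (1,6).
By the shoelace formula its area is 10.00.

10.00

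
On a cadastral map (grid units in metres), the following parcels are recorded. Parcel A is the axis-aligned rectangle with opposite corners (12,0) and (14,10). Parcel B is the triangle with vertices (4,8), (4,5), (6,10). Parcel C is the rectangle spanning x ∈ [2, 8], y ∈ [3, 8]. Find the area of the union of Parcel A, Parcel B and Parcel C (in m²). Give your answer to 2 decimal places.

By inclusion–exclusion:
Individual areas: |Parcel A| = 20, |Parcel B| = 3, |Parcel C| = 30.
|Parcel A∩Parcel B| = 0.
|Parcel A∩Parcel C| = 0 (no overlap).
|Parcel B∩Parcel C| = 1.8.
|Parcel A∩Parcel B∩Parcel C| = 0.
|Parcel A ∪ Parcel B ∪ Parcel C| = 53 − 1.8 + 0 = 51.20.

51.20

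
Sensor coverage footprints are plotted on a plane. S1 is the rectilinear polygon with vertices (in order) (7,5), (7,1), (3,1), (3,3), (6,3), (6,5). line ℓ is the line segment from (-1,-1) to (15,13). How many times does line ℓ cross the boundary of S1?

2

The segment meets the boundary at (3,2.5), (3.571,3).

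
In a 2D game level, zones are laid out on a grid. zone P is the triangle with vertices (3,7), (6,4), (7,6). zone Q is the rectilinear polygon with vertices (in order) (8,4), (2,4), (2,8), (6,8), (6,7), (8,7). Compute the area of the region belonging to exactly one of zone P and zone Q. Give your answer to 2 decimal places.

|zone P| = 4.5, |zone Q| = 22, |zone P∩zone Q| = 4.5.
|zone P △ zone Q| = |zone P| + |zone Q| − 2·|zone P∩zone Q| = 4.5 + 22 − 9 = 17.50.

17.50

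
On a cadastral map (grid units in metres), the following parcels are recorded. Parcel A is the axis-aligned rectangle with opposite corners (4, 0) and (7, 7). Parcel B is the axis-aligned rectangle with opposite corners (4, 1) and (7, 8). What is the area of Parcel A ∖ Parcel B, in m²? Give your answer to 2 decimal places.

|Parcel A∩Parcel B|: x∈[4,7], y∈[1,7] → 3·6 = 18.
|Parcel A| = 21.
|Parcel A ∖ Parcel B| = |Parcel A| − |Parcel A∩Parcel B| = 21 − 18 = 3.00.

3.00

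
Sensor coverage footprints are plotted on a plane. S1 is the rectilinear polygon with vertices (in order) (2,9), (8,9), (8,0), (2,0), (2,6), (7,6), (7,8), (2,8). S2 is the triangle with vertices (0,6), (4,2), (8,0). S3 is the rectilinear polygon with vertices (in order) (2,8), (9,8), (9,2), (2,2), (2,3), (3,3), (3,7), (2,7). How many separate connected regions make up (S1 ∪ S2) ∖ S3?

3

(S1 ∪ S2) ∖ S3 splits into 3 disjoint pieces (area 6, area 12, area 3.5).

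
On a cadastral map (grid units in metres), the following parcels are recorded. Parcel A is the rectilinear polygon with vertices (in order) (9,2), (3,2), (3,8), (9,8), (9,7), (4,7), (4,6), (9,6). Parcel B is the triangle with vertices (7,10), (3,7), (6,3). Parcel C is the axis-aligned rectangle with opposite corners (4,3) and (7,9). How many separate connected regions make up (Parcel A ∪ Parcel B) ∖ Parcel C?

3

(Parcel A ∪ Parcel B) ∖ Parcel C splits into 3 disjoint pieces (area 17, area 0.5952, area 2).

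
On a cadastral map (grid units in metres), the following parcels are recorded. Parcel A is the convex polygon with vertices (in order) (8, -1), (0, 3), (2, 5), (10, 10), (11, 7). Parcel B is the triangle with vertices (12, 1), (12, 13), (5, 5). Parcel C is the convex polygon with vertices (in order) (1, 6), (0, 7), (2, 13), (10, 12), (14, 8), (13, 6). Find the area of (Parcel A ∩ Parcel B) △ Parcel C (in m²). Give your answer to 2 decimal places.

|Parcel A ∩ Parcel B| = 23.0284.
|(Parcel A ∩ Parcel B) ∩ Parcel C| = 11.5431.
|(Parcel A ∩ Parcel B) △ Parcel C| = 23.0284 + 74.5 − 23.0862 = 74.44.

74.44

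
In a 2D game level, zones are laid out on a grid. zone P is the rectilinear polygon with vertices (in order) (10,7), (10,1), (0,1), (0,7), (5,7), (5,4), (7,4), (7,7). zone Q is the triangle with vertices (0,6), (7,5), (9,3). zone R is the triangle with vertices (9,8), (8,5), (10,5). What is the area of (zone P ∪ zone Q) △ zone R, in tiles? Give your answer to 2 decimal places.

|zone P ∪ zone Q| = 56.119.
|(zone P ∪ zone Q) ∩ zone R| = 2.6667.
|(zone P ∪ zone Q) △ zone R| = 56.119 + 3 − 5.3333 = 53.79.

53.79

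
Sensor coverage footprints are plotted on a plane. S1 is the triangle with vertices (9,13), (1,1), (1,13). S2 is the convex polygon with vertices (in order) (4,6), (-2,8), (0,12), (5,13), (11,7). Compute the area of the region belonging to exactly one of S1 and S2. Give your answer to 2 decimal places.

|S1| = 48, |S2| = 55, |S1∩S2| = 31.7579.
|S1 △ S2| = |S1| + |S2| − 2·|S1∩S2| = 48 + 55 − 63.5158 = 39.48.

39.48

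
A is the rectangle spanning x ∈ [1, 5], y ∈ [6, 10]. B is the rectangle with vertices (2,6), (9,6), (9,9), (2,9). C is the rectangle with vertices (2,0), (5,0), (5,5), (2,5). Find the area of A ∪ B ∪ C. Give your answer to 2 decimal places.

By inclusion–exclusion:
Individual areas: |A| = 16, |B| = 21, |C| = 15.
|A∩B|: x∈[2,5], y∈[6,9] → 3·3 = 9.
|A∩C| = 0 (no overlap).
|B∩C| = 0 (no overlap).
|A∩B∩C| = 0.
|A ∪ B ∪ C| = 52 − 9 + 0 = 43.00.

43.00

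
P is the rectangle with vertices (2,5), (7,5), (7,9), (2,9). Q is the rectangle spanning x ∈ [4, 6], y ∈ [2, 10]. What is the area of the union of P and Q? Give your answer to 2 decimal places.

28.00

By inclusion–exclusion:
Individual areas: |P| = 20, |Q| = 16.
|P∩Q|: x∈[4,6], y∈[5,9] → 2·4 = 8.
|P ∪ Q| = 36 − 8 = 28.00.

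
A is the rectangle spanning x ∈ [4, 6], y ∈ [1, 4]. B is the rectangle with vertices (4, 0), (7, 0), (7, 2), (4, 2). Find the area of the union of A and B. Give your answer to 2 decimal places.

By inclusion–exclusion:
Individual areas: |A| = 6, |B| = 6.
|A∩B|: x∈[4,6], y∈[1,2] → 2·1 = 2.
|A ∪ B| = 12 − 2 = 10.00.

10.00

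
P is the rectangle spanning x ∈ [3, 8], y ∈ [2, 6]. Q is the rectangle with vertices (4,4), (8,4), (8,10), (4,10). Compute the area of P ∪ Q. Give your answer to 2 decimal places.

36.00

By inclusion–exclusion:
Individual areas: |P| = 20, |Q| = 24.
|P∩Q|: x∈[4,8], y∈[4,6] → 4·2 = 8.
|P ∪ Q| = 44 − 8 = 36.00.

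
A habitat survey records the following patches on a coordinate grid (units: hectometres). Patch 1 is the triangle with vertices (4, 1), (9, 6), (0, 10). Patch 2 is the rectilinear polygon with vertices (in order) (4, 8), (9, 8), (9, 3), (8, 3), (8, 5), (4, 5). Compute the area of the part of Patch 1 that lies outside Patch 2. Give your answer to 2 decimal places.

22.50

|Patch 1| = 32.5, |Patch 1∩Patch 2| = 10.
|Patch 1 ∖ Patch 2| = |Patch 1| − |Patch 1∩Patch 2| = 32.5 − 10 = 22.50.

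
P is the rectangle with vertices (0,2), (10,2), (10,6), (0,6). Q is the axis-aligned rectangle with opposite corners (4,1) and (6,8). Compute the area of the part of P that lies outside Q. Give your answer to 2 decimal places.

32.00

|P∩Q|: x∈[4,6], y∈[2,6] → 2·4 = 8.
|P| = 40.
|P ∖ Q| = |P| − |P∩Q| = 40 − 8 = 32.00.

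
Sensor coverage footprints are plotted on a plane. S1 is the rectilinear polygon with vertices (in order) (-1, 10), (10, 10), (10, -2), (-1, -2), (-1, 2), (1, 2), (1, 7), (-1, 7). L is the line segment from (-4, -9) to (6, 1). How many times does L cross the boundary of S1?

1

The segment meets the boundary at (3,-2).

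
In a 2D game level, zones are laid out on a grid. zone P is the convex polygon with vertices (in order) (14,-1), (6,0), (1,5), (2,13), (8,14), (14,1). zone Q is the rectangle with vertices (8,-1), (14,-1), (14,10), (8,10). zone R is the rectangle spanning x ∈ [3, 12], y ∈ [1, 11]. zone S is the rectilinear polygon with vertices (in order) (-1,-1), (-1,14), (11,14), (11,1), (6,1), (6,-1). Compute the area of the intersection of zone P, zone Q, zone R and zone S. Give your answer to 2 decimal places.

The intersection is the polygon with vertices (9.846,10), (11,7.5), (11,1), (8,1), (8,10).
By the shoelace formula its area is 25.56.

25.56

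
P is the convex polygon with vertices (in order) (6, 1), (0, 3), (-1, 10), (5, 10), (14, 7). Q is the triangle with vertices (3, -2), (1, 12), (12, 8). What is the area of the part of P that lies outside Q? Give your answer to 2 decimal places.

|P| = 86, |P∩Q| = 58.419.
|P ∖ Q| = |P| − |P∩Q| = 86 − 58.419 = 27.58.

27.58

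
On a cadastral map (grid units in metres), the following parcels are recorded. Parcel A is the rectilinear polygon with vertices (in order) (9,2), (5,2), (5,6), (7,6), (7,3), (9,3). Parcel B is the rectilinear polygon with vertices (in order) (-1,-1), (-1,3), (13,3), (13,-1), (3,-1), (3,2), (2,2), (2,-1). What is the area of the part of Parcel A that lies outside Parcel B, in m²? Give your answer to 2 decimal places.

|Parcel A| = 10, |Parcel A∩Parcel B| = 4.
|Parcel A ∖ Parcel B| = |Parcel A| − |Parcel A∩Parcel B| = 10 − 4 = 6.00.

6.00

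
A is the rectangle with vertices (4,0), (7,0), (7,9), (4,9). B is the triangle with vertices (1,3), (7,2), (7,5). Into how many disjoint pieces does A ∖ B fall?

2

A ∖ B splits into 2 disjoint pieces (area 6.75, area 13.5).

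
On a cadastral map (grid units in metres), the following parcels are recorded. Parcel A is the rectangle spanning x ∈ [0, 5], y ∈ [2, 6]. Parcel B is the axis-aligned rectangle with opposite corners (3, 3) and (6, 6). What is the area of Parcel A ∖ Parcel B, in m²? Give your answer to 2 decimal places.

|Parcel A∩Parcel B|: x∈[3,5], y∈[3,6] → 2·3 = 6.
|Parcel A| = 20.
|Parcel A ∖ Parcel B| = |Parcel A| − |Parcel A∩Parcel B| = 20 − 6 = 14.00.

14.00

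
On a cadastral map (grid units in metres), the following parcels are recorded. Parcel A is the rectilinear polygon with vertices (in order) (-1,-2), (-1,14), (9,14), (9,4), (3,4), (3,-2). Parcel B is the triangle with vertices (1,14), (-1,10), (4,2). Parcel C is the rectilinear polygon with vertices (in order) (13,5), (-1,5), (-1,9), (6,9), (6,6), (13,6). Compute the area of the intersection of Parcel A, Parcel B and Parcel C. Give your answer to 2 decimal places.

The intersection is the polygon with vertices (-0.375,9), (2.25,9), (3.25,5), (2.125,5).
By the shoelace formula its area is 7.50.

7.50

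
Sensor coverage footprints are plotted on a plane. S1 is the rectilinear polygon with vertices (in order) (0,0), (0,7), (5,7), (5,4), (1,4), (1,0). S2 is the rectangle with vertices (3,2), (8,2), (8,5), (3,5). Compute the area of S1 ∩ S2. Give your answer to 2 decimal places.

2.00

The intersection is the polygon with vertices (5,4), (3,4), (3,5), (5,5).
By the shoelace formula its area is 2.00.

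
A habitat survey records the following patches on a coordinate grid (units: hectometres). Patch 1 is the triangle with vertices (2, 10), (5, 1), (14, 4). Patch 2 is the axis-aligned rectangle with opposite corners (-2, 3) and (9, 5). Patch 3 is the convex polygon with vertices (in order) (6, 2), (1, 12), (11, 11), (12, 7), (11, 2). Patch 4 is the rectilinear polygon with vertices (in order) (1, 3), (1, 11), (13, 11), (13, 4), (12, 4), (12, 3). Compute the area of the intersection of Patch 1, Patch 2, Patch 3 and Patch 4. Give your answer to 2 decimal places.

8.00

The intersection is the polygon with vertices (9,3), (5.5,3), (4.5,5), (9,5).
By the shoelace formula its area is 8.00.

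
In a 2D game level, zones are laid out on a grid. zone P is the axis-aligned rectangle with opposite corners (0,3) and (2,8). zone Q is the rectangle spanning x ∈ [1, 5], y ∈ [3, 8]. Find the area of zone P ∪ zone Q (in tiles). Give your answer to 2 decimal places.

25.00

By inclusion–exclusion:
Individual areas: |zone P| = 10, |zone Q| = 20.
|zone P∩zone Q|: x∈[1,2], y∈[3,8] → 1·5 = 5.
|zone P ∪ zone Q| = 30 − 5 = 25.00.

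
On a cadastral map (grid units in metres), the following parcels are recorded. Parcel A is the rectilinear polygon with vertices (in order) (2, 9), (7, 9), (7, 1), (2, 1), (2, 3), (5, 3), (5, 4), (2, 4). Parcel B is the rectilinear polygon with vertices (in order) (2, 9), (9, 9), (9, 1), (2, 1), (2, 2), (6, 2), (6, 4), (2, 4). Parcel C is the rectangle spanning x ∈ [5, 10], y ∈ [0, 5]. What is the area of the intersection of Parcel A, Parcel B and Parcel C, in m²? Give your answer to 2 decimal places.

6.00

The intersection is the polygon with vertices (7,1), (5,1), (5,2), (6,2), (6,4), (5,4), (5,5), (7,5).
By the shoelace formula its area is 6.00.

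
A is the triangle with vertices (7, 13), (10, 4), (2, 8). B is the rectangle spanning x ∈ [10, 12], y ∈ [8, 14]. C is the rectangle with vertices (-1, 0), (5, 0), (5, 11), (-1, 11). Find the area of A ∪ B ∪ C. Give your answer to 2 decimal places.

By inclusion–exclusion:
Individual areas: |A| = 30, |B| = 12, |C| = 66.
|A∩B| = 0.
|A∩C| = 6.75.
|B∩C| = 0 (no overlap).
|A∩B∩C| = 0.
|A ∪ B ∪ C| = 108 − 6.75 + 0 = 101.25.

101.25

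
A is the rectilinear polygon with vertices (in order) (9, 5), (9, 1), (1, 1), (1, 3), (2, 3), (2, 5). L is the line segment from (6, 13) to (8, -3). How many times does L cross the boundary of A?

2

The segment meets the boundary at (7.5,1), (7,5).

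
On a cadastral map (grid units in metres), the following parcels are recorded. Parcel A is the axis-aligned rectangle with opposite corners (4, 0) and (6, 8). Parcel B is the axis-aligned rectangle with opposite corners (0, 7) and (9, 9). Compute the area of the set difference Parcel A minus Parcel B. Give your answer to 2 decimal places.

|Parcel A∩Parcel B|: x∈[4,6], y∈[7,8] → 2·1 = 2.
|Parcel A| = 16.
|Parcel A ∖ Parcel B| = |Parcel A| − |Parcel A∩Parcel B| = 16 − 2 = 14.00.

14.00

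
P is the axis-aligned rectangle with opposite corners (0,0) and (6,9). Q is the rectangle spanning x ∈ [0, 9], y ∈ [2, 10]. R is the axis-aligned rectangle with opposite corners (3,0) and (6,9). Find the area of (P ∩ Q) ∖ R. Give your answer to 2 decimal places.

|P ∩ Q| = 42.
|(P ∩ Q) ∩ R| = 21.
|(P ∩ Q) ∖ R| = 42 − 21 = 21.00.

21.00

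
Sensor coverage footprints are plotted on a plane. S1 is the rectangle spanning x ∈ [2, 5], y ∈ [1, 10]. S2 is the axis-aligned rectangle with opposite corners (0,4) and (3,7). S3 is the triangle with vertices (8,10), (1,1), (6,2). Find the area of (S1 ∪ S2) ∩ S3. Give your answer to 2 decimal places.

The region (S1 ∪ S2) ∩ S3 is the polygon with vertices (5,1.8), (2,1.2), (2,2.286), (5,6.143).
By the shoelace formula its area is 8.14.

8.14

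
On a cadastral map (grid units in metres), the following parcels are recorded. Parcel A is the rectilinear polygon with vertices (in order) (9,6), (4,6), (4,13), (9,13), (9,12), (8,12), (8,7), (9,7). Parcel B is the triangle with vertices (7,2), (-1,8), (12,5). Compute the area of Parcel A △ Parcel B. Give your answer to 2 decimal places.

53.90

|Parcel A| = 30, |Parcel B| = 27, |Parcel A∩Parcel B| = 1.5513.
|Parcel A △ Parcel B| = |Parcel A| + |Parcel B| − 2·|Parcel A∩Parcel B| = 30 + 27 − 3.1026 = 53.90.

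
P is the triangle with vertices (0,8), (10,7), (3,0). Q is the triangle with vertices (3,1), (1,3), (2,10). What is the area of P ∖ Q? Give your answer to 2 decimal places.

32.46

|P| = 38.5, |P∩Q| = 6.0355.
|P ∖ Q| = |P| − |P∩Q| = 38.5 − 6.0355 = 32.46.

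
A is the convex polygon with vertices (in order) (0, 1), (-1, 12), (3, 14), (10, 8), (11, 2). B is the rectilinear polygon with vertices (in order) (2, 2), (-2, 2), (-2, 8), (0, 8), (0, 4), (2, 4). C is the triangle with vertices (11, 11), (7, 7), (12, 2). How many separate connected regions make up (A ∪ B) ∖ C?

1

(A ∪ B) ∖ C is a single connected region.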